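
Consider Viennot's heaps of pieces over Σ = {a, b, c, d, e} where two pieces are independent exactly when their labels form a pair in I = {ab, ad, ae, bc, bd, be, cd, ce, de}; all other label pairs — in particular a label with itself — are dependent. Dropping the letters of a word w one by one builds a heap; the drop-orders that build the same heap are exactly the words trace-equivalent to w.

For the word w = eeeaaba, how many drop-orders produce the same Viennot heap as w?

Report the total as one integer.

140

piece 0:e — minimal
piece 1:e rests on {0:e}
piece 2:e rests on {1:e}
piece 3:a — minimal
piece 4:a rests on {3:a}
piece 5:b — minimal
piece 6:a rests on {4:a}
minimal pieces: {0:e, 3:a, 5:b}
ways to finish when only these pieces remain (= sum over removing one remaining piece with nothing left below it):
  1 left: {2}→1  {5}→1  {6}→1
  2 left: {1,2}→1  {2,5}→2  {2,6}→2  {4,6}→1  {5,6}→2
  3 left: {0,1,2}→1  {1,2,5}→3  {1,2,6}→3  {2,4,6}→3  {2,5,6}→6  {3,4,6}→1  {4,5,6}→3
  4 left: {0,1,2,5}→4  {0,1,2,6}→4  {1,2,4,6}→6  {1,2,5,6}→12  {2,3,4,6}→4  {2,4,5,6}→12  {3,4,5,6}→4
  5 left: {0,1,2,4,6}→10  {0,1,2,5,6}→20  {1,2,3,4,6}→10  {1,2,4,5,6}→30  {2,3,4,5,6}→20
  placing 0:e first → 60 extensions
  placing 3:a first → 60 extensions
  placing 5:b first → 20 extensions
total linear extensions = 140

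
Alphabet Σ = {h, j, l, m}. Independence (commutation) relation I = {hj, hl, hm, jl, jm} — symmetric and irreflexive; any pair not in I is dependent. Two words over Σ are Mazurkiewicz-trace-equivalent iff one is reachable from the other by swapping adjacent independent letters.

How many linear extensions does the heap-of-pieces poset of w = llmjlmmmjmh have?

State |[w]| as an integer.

495

0(l) covers ∅
1(l) covers 0:l
2(m) covers 1:l
3(j) covers ∅
4(l) covers 2:m
5(m) covers 4:l
6(m) covers 5:m
7(m) covers 6:m
8(j) covers 3:j
9(m) covers 7:m
10(h) covers ∅
floor of heap: 0:l, 3:j, 10:h
completions by unplaced set U, small U first (add the entries for U minus each lowest piece of U):
  |U|=1: {8}:1  {9}:1  {10}:1
  |U|=2: {3,8}:1  {7,9}:1  {8,9}:2  {8,10}:2  {9,10}:2
  |U|=3: {3,8,9}:3  {3,8,10}:3  {6,7,9}:1  {7,8,9}:3  {7,9,10}:3  {8,9,10}:6
  |U|=4: {3,7,8,9}:6  {3,8,9,10}:12  {5,6,7,9}:1  {6,7,8,9}:4  {6,7,9,10}:4  {7,8,9,10}:12
  |U|=5: {3,6,7,8,9}:10  {3,7,8,9,10}:30  {4,5,6,7,9}:1  {5,6,7,8,9}:5  {5,6,7,9,10}:5  {6,7,8,9,10}:20
  |U|=6: {2,4,5,6,7,9}:1  {3,5,6,7,8,9}:15  {3,6,7,8,9,10}:60  {4,5,6,7,8,9}:6  {4,5,6,7,9,10}:6  {5,6,7,8,9,10}:30
  |U|=7: {1,2,4,5,6,7,9}:1  {2,4,5,6,7,8,9}:7  {2,4,5,6,7,9,10}:7  {3,4,5,6,7,8,9}:21  {3,5,6,7,8,9,10}:105  {4,5,6,7,8,9,10}:42
  |U|=8: {0,1,2,4,5,6,7,9}:1  {1,2,4,5,6,7,8,9}:8  {1,2,4,5,6,7,9,10}:8  {2,3,4,5,6,7,8,9}:28  {2,4,5,6,7,8,9,10}:56  {3,4,5,6,7,8,9,10}:168
  |U|=9: {0,1,2,4,5,6,7,8,9}:9  {0,1,2,4,5,6,7,9,10}:9  {1,2,3,4,5,6,7,8,9}:36  {1,2,4,5,6,7,8,9,10}:72  {2,3,4,5,6,7,8,9,10}:252
  start at 0(l): 360
  start at 3(j): 90
  start at 10(h): 45
sum over floor = 495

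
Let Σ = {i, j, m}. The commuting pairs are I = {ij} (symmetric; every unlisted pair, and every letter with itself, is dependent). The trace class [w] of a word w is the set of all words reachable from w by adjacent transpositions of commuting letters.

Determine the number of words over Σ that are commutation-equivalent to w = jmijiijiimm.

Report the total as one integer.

#0=j has no predecessor
#1=m depends on [0:j]
#2=i depends on [1:m]
#3=j depends on [1:m]
#4=i depends on [2:i]
#5=i depends on [4:i]
#6=j depends on [3:j]
#7=i depends on [5:i]
#8=i depends on [7:i]
#9=m depends on [6:j, 8:i]
#10=m depends on [9:m]
sources: [0:j]
N(rest) = Σ N(rest − s) over sources s of rest; N(one piece) = 1:
  size 1 → [10]=1
  size 2 → [9,10]=1
  size 3 → [6,9,10]=1  [8,9,10]=1
  size 4 → [3,6,9,10]=1  [6,8,9,10]=2  [7,8,9,10]=1
  size 5 → [3,6,8,9,10]=3  [5,7,8,9,10]=1  [6,7,8,9,10]=3
  size 6 → [3,6,7,8,9,10]=6  [4,5,7,8,9,10]=1  [5,6,7,8,9,10]=4
  size 7 → [2,4,5,7,8,9,10]=1  [3,5,6,7,8,9,10]=10  [4,5,6,7,8,9,10]=5
  size 8 → [2,4,5,6,7,8,9,10]=6  [3,4,5,6,7,8,9,10]=15
  size 9 → [2,3,4,5,6,7,8,9,10]=21
  first=0(j) contributes 21

21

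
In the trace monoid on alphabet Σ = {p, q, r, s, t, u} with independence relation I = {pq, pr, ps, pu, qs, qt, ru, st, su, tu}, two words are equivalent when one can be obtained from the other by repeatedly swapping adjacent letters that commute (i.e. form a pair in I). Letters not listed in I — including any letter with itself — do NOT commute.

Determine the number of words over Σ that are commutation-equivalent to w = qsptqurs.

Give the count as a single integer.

0(q) covers ∅
1(s) covers ∅
2(p) covers ∅
3(t) covers 2:p
4(q) covers 0:q
5(u) covers 4:q
6(r) covers 1:s, 3:t, 4:q
7(s) covers 6:r
floor of heap: 0:q, 1:s, 2:p
completions by unplaced set U, small U first (add the entries for U minus each lowest piece of U):
  |U|=1: {5}:1  {7}:1
  |U|=2: {5,7}:2  {6,7}:1
  |U|=3: {1,6,7}:1  {3,6,7}:1  {5,6,7}:3
  |U|=4: {1,3,6,7}:2  {1,5,6,7}:4  {2,3,6,7}:1  {3,5,6,7}:4  {4,5,6,7}:3
  |U|=5: {0,4,5,6,7}:3  {1,2,3,6,7}:3  {1,3,5,6,7}:10  {1,4,5,6,7}:7  {2,3,5,6,7}:5  {3,4,5,6,7}:7
  |U|=6: {0,1,4,5,6,7}:10  {0,3,4,5,6,7}:10  {1,2,3,5,6,7}:18  {1,3,4,5,6,7}:24  {2,3,4,5,6,7}:12
  start at 0(q): 54
  start at 1(s): 22
  start at 2(p): 44
sum over floor = 120

120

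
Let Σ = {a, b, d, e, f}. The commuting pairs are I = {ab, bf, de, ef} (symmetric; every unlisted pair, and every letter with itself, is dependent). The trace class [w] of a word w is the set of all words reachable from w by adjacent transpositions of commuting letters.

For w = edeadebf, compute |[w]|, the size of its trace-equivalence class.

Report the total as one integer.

15

#0=e has no predecessor
#1=d has no predecessor
#2=e depends on [0:e]
#3=a depends on [1:d, 2:e]
#4=d depends on [3:a]
#5=e depends on [3:a]
#6=b depends on [4:d, 5:e]
#7=f depends on [4:d]
sources: [0:e, 1:d]
N(rest) = Σ N(rest − s) over sources s of rest; N(one piece) = 1:
  size 1 → [6]=1  [7]=1
  size 2 → [5,6]=1  [6,7]=2
  size 3 → [4,6,7]=2  [5,6,7]=3
  size 4 → [4,5,6,7]=5
  size 5 → [3,4,5,6,7]=5
  size 6 → [1,3,4,5,6,7]=5  [2,3,4,5,6,7]=5
  first=0(e) contributes 10
  first=1(d) contributes 5
|[w]| = 15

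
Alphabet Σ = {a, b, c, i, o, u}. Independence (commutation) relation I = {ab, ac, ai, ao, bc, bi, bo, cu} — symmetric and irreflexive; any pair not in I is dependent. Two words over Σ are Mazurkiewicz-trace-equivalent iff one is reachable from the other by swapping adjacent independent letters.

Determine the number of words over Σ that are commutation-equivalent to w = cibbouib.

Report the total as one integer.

drop 0:c onto floor
drop 1:i onto {0:c}
drop 2:b onto floor
drop 3:b onto {2:b}
drop 4:o onto {1:i}
drop 5:u onto {3:b, 4:o}
drop 6:i onto {5:u}
drop 7:b onto {5:u}
ground layer = {0:c, 2:b}
drop-orders for the pieces not yet dropped (sum over which currently-grounded one goes next):
  1 to go: {6} 1  {7} 1
  2 to go: {6,7} 2
  3 to go: {5,6,7} 2
  4 to go: {3,5,6,7} 2  {4,5,6,7} 2
  5 to go: {1,4,5,6,7} 2  {2,3,5,6,7} 2  {3,4,5,6,7} 4
  6 to go: {0,1,4,5,6,7} 2  {1,3,4,5,6,7} 6  {2,3,4,5,6,7} 6
  if 0:c drops first: 12 orders
  if 2:b drops first: 8 orders
heap linearizations: 20

20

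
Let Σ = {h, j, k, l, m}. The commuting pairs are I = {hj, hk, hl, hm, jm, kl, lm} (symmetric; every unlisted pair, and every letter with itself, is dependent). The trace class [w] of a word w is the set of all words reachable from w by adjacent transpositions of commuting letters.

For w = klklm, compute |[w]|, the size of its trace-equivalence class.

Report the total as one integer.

drop 0:k onto floor
drop 1:l onto floor
drop 2:k onto {0:k}
drop 3:l onto {1:l}
drop 4:m onto {2:k}
ground layer = {0:k, 1:l}
drop-orders for the pieces not yet dropped (sum over which currently-grounded one goes next):
  1 to go: {3} 1  {4} 1
  2 to go: {1,3} 1  {2,4} 1  {3,4} 2
  3 to go: {0,2,4} 1  {1,3,4} 3  {2,3,4} 3
  if 0:k drops first: 6 orders
  if 1:l drops first: 4 orders
heap linearizations: 10

10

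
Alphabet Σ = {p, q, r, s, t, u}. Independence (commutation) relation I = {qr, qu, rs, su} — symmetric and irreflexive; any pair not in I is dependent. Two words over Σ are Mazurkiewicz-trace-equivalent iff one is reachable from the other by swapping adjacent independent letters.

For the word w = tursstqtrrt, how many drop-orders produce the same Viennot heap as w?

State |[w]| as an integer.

piece 0:t — minimal
piece 1:u rests on {0:t}
piece 2:r rests on {1:u}
piece 3:s rests on {0:t}
piece 4:s rests on {3:s}
piece 5:t rests on {2:r, 4:s}
piece 6:q rests on {5:t}
piece 7:t rests on {6:q}
piece 8:r rests on {7:t}
piece 9:r rests on {8:r}
piece 10:t rests on {9:r}
minimal pieces: {0:t}
ways to finish when only these pieces remain (= sum over removing one remaining piece with nothing left below it):
  1 left: {10}→1
  2 left: {9,10}→1
  3 left: {8,9,10}→1
  4 left: {7,8,9,10}→1
  5 left: {6,7,8,9,10}→1
  6 left: {5,6,7,8,9,10}→1
  7 left: {2,5,6,7,8,9,10}→1  {4,5,6,7,8,9,10}→1
  8 left: {1,2,5,6,7,8,9,10}→1  {2,4,5,6,7,8,9,10}→2  {3,4,5,6,7,8,9,10}→1
  9 left: {1,2,4,5,6,7,8,9,10}→3  {2,3,4,5,6,7,8,9,10}→3
  placing 0:t first → 6 extensions

6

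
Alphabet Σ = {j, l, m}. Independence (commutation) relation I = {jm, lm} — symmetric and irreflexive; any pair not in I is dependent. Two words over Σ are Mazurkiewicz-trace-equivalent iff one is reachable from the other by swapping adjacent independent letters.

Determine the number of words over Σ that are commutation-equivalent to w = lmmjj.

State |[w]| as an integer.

10

0(l) covers ∅
1(m) covers ∅
2(m) covers 1:m
3(j) covers 0:l
4(j) covers 3:j
floor of heap: 0:l, 1:m
completions by unplaced set U, small U first (add the entries for U minus each lowest piece of U):
  |U|=1: {2}:1  {4}:1
  |U|=2: {1,2}:1  {2,4}:2  {3,4}:1
  |U|=3: {0,3,4}:1  {1,2,4}:3  {2,3,4}:3
  start at 0(l): 6
  start at 1(m): 4
sum over floor = 10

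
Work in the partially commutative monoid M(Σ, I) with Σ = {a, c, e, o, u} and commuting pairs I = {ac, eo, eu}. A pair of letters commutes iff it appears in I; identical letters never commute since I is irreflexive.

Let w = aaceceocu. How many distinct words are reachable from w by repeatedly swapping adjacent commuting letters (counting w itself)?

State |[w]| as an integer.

#0=a has no predecessor
#1=a depends on [0:a]
#2=c has no predecessor
#3=e depends on [1:a, 2:c]
#4=c depends on [3:e]
#5=e depends on [4:c]
#6=o depends on [4:c]
#7=c depends on [5:e, 6:o]
#8=u depends on [7:c]
sources: [0:a, 2:c]
N(rest) = Σ N(rest − s) over sources s of rest; N(one piece) = 1:
  size 1 → [8]=1
  size 2 → [7,8]=1
  size 3 → [5,7,8]=1  [6,7,8]=1
  size 4 → [5,6,7,8]=2
  size 5 → [4,5,6,7,8]=2
  size 6 → [3,4,5,6,7,8]=2
  size 7 → [1,3,4,5,6,7,8]=2  [2,3,4,5,6,7,8]=2
  first=0(a) contributes 4
  first=2(c) contributes 2
|[w]| = 6

6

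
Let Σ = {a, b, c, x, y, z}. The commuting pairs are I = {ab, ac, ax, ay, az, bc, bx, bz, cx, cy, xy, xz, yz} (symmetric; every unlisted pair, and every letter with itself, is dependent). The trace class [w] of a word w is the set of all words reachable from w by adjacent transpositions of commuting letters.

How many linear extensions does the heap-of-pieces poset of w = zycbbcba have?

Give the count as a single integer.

#0=z has no predecessor
#1=y has no predecessor
#2=c depends on [0:z]
#3=b depends on [1:y]
#4=b depends on [3:b]
#5=c depends on [2:c]
#6=b depends on [4:b]
#7=a has no predecessor
sources: [0:z, 1:y, 7:a]
N(rest) = Σ N(rest − s) over sources s of rest; N(one piece) = 1:
  size 1 → [5]=1  [6]=1  [7]=1
  size 2 → [2,5]=1  [4,6]=1  [5,6]=2  [5,7]=2  [6,7]=2
  size 3 → [0,2,5]=1  [2,5,6]=3  [2,5,7]=3  [3,4,6]=1  [4,5,6]=3  [4,6,7]=3  [5,6,7]=6
  size 4 → [0,2,5,6]=4  [0,2,5,7]=4  [1,3,4,6]=1  [2,4,5,6]=6  [2,5,6,7]=12  [3,4,5,6]=4  [3,4,6,7]=4  [4,5,6,7]=12
  size 5 → [0,2,4,5,6]=10  [0,2,5,6,7]=20  [1,3,4,5,6]=5  [1,3,4,6,7]=5  [2,3,4,5,6]=10  [2,4,5,6,7]=30  [3,4,5,6,7]=20
  size 6 → [0,2,3,4,5,6]=20  [0,2,4,5,6,7]=60  [1,2,3,4,5,6]=15  [1,3,4,5,6,7]=30  [2,3,4,5,6,7]=60
  first=0(z) contributes 105
  first=1(y) contributes 140
  first=7(a) contributes 35
|[w]| = 280

280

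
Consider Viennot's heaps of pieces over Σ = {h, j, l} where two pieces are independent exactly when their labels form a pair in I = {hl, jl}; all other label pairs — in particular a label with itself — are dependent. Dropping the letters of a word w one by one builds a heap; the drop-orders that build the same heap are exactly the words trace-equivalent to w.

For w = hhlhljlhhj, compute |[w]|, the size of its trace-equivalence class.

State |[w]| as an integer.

120

0(h) covers ∅
1(h) covers 0:h
2(l) covers ∅
3(h) covers 1:h
4(l) covers 2:l
5(j) covers 3:h
6(l) covers 4:l
7(h) covers 5:j
8(h) covers 7:h
9(j) covers 8:h
floor of heap: 0:h, 2:l
completions by unplaced set U, small U first (add the entries for U minus each lowest piece of U):
  |U|=1: {6}:1  {9}:1
  |U|=2: {4,6}:1  {6,9}:2  {8,9}:1
  |U|=3: {2,4,6}:1  {4,6,9}:3  {6,8,9}:3  {7,8,9}:1
  |U|=4: {2,4,6,9}:4  {4,6,8,9}:6  {5,7,8,9}:1  {6,7,8,9}:4
  |U|=5: {2,4,6,8,9}:10  {3,5,7,8,9}:1  {4,6,7,8,9}:10  {5,6,7,8,9}:5
  |U|=6: {1,3,5,7,8,9}:1  {2,4,6,7,8,9}:20  {3,5,6,7,8,9}:6  {4,5,6,7,8,9}:15
  |U|=7: {0,1,3,5,7,8,9}:1  {1,3,5,6,7,8,9}:7  {2,4,5,6,7,8,9}:35  {3,4,5,6,7,8,9}:21
  |U|=8: {0,1,3,5,6,7,8,9}:8  {1,3,4,5,6,7,8,9}:28  {2,3,4,5,6,7,8,9}:56
  start at 0(h): 84
  start at 2(l): 36
sum over floor = 120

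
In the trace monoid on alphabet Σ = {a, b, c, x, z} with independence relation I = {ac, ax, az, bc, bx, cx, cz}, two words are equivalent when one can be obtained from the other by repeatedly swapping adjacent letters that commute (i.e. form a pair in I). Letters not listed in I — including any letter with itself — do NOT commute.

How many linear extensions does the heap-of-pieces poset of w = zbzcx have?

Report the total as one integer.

drop 0:z onto floor
drop 1:b onto {0:z}
drop 2:z onto {1:b}
drop 3:c onto floor
drop 4:x onto {2:z}
ground layer = {0:z, 3:c}
drop-orders for the pieces not yet dropped (sum over which currently-grounded one goes next):
  1 to go: {3} 1  {4} 1
  2 to go: {2,4} 1  {3,4} 2
  3 to go: {1,2,4} 1  {2,3,4} 3
  if 0:z drops first: 4 orders
  if 3:c drops first: 1 orders
heap linearizations: 5

5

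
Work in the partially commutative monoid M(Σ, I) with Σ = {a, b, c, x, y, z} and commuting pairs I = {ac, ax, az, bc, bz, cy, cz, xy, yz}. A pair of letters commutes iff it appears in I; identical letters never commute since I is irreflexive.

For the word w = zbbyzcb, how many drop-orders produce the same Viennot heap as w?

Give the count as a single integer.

#0=z has no predecessor
#1=b has no predecessor
#2=b depends on [1:b]
#3=y depends on [2:b]
#4=z depends on [0:z]
#5=c has no predecessor
#6=b depends on [3:y]
sources: [0:z, 1:b, 5:c]
N(rest) = Σ N(rest − s) over sources s of rest; N(one piece) = 1:
  size 1 → [4]=1  [5]=1  [6]=1
  size 2 → [0,4]=1  [3,6]=1  [4,5]=2  [4,6]=2  [5,6]=2
  size 3 → [0,4,5]=3  [0,4,6]=3  [2,3,6]=1  [3,4,6]=3  [3,5,6]=3  [4,5,6]=6
  size 4 → [0,3,4,6]=6  [0,4,5,6]=12  [1,2,3,6]=1  [2,3,4,6]=4  [2,3,5,6]=4  [3,4,5,6]=12
  size 5 → [0,2,3,4,6]=10  [0,3,4,5,6]=30  [1,2,3,4,6]=5  [1,2,3,5,6]=5  [2,3,4,5,6]=20
  first=0(z) contributes 30
  first=1(b) contributes 60
  first=5(c) contributes 15
|[w]| = 105

105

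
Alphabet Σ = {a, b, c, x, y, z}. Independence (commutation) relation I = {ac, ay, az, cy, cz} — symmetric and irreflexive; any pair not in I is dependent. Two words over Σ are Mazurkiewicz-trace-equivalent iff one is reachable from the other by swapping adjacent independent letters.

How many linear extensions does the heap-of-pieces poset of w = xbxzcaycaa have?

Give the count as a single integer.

210

#0=x has no predecessor
#1=b depends on [0:x]
#2=x depends on [1:b]
#3=z depends on [2:x]
#4=c depends on [2:x]
#5=a depends on [2:x]
#6=y depends on [3:z]
#7=c depends on [4:c]
#8=a depends on [5:a]
#9=a depends on [8:a]
sources: [0:x]
N(rest) = Σ N(rest − s) over sources s of rest; N(one piece) = 1:
  size 1 → [6]=1  [7]=1  [9]=1
  size 2 → [3,6]=1  [4,7]=1  [6,7]=2  [6,9]=2  [7,9]=2  [8,9]=1
  size 3 → [3,6,7]=3  [3,6,9]=3  [4,6,7]=3  [4,7,9]=3  [5,8,9]=1  [6,7,9]=6  [6,8,9]=3  [7,8,9]=3
  size 4 → [3,4,6,7]=6  [3,6,7,9]=12  [3,6,8,9]=6  [4,6,7,9]=12  [4,7,8,9]=6  [5,6,8,9]=4  [5,7,8,9]=4  [6,7,8,9]=12
  size 5 → [3,4,6,7,9]=30  [3,5,6,8,9]=10  [3,6,7,8,9]=30  [4,5,7,8,9]=10  [4,6,7,8,9]=30  [5,6,7,8,9]=20
  size 6 → [3,4,6,7,8,9]=90  [3,5,6,7,8,9]=60  [4,5,6,7,8,9]=60
  size 7 → [3,4,5,6,7,8,9]=210
  size 8 → [2,3,4,5,6,7,8,9]=210
  first=0(x) contributes 210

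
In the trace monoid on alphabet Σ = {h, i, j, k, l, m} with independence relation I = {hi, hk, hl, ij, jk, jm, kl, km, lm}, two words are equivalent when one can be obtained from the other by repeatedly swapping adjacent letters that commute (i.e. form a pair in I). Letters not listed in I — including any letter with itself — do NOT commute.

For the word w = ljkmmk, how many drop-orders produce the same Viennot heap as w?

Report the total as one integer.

drop 0:l onto floor
drop 1:j onto {0:l}
drop 2:k onto floor
drop 3:m onto floor
drop 4:m onto {3:m}
drop 5:k onto {2:k}
ground layer = {0:l, 2:k, 3:m}
drop-orders for the pieces not yet dropped (sum over which currently-grounded one goes next):
  1 to go: {1} 1  {4} 1  {5} 1
  2 to go: {0,1} 1  {1,4} 2  {1,5} 2  {2,5} 1  {3,4} 1  {4,5} 2
  3 to go: {0,1,4} 3  {0,1,5} 3  {1,2,5} 3  {1,3,4} 3  {1,4,5} 6  {2,4,5} 3  {3,4,5} 3
  4 to go: {0,1,2,5} 6  {0,1,3,4} 6  {0,1,4,5} 12  {1,2,4,5} 12  {1,3,4,5} 12  {2,3,4,5} 6
  if 0:l drops first: 30 orders
  if 2:k drops first: 30 orders
  if 3:m drops first: 30 orders
heap linearizations: 90

90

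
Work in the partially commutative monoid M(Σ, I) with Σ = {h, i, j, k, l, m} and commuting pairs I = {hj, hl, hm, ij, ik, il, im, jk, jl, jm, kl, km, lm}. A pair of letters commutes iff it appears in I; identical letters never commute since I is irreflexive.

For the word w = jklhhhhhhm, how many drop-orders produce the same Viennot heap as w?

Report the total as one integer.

piece 0:j — minimal
piece 1:k — minimal
piece 2:l — minimal
piece 3:h rests on {1:k}
piece 4:h rests on {3:h}
piece 5:h rests on {4:h}
piece 6:h rests on {5:h}
piece 7:h rests on {6:h}
piece 8:h rests on {7:h}
piece 9:m — minimal
minimal pieces: {0:j, 1:k, 2:l, 9:m}
ways to finish when only these pieces remain (= sum over removing one remaining piece with nothing left below it):
  1 left: {0}→1  {2}→1  {8}→1  {9}→1
  2 left: {0,2}→2  {0,8}→2  {0,9}→2  {2,8}→2  {2,9}→2  {7,8}→1  {8,9}→2
  3 left: {0,2,8}→6  {0,2,9}→6  {0,7,8}→3  {0,8,9}→6  {2,7,8}→3  {2,8,9}→6  {6,7,8}→1  {7,8,9}→3
  4 left: {0,2,7,8}→12  {0,2,8,9}→24  {0,6,7,8}→4  {0,7,8,9}→12  {2,6,7,8}→4  {2,7,8,9}→12  {5,6,7,8}→1  {6,7,8,9}→4
  5 left: {0,2,6,7,8}→20  {0,2,7,8,9}→60  {0,5,6,7,8}→5  {0,6,7,8,9}→20  {2,5,6,7,8}→5  {2,6,7,8,9}→20  {4,5,6,7,8}→1  {5,6,7,8,9}→5
  6 left: {0,2,5,6,7,8}→30  {0,2,6,7,8,9}→120  {0,4,5,6,7,8}→6  {0,5,6,7,8,9}→30  {2,4,5,6,7,8}→6  {2,5,6,7,8,9}→30  {3,4,5,6,7,8}→1  {4,5,6,7,8,9}→6
  7 left: {0,2,4,5,6,7,8}→42  {0,2,5,6,7,8,9}→210  {0,3,4,5,6,7,8}→7  {0,4,5,6,7,8,9}→42  {1,3,4,5,6,7,8}→1  {2,3,4,5,6,7,8}→7  {2,4,5,6,7,8,9}→42  {3,4,5,6,7,8,9}→7
  8 left: {0,1,3,4,5,6,7,8}→8  {0,2,3,4,5,6,7,8}→56  {0,2,4,5,6,7,8,9}→336  {0,3,4,5,6,7,8,9}→56  {1,2,3,4,5,6,7,8}→8  {1,3,4,5,6,7,8,9}→8  {2,3,4,5,6,7,8,9}→56
  placing 0:j first → 72 extensions
  placing 1:k first → 504 extensions
  placing 2:l first → 72 extensions
  placing 9:m first → 72 extensions
total linear extensions = 720

720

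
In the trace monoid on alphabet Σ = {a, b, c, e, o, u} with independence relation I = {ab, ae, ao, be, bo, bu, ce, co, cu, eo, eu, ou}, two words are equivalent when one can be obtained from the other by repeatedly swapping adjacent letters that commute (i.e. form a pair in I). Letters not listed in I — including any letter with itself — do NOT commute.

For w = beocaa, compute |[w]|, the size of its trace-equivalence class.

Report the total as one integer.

drop 0:b onto floor
drop 1:e onto floor
drop 2:o onto floor
drop 3:c onto {0:b}
drop 4:a onto {3:c}
drop 5:a onto {4:a}
ground layer = {0:b, 1:e, 2:o}
drop-orders for the pieces not yet dropped (sum over which currently-grounded one goes next):
  1 to go: {1} 1  {2} 1  {5} 1
  2 to go: {1,2} 2  {1,5} 2  {2,5} 2  {4,5} 1
  3 to go: {1,2,5} 6  {1,4,5} 3  {2,4,5} 3  {3,4,5} 1
  4 to go: {0,3,4,5} 1  {1,2,4,5} 12  {1,3,4,5} 4  {2,3,4,5} 4
  if 0:b drops first: 20 orders
  if 1:e drops first: 5 orders
  if 2:o drops first: 5 orders
heap linearizations: 30

30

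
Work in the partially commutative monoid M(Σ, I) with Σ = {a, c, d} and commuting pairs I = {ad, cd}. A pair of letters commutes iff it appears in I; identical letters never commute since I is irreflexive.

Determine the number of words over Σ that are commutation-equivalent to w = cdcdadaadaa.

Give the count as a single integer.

drop 0:c onto floor
drop 1:d onto floor
drop 2:c onto {0:c}
drop 3:d onto {1:d}
drop 4:a onto {2:c}
drop 5:d onto {3:d}
drop 6:a onto {4:a}
drop 7:a onto {6:a}
drop 8:d onto {5:d}
drop 9:a onto {7:a}
drop 10:a onto {9:a}
ground layer = {0:c, 1:d}
drop-orders for the pieces not yet dropped (sum over which currently-grounded one goes next):
  1 to go: {8} 1  {10} 1
  2 to go: {5,8} 1  {8,10} 2  {9,10} 1
  3 to go: {3,5,8} 1  {5,8,10} 3  {7,9,10} 1  {8,9,10} 3
  4 to go: {1,3,5,8} 1  {3,5,8,10} 4  {5,8,9,10} 6  {6,7,9,10} 1  {7,8,9,10} 4
  5 to go: {1,3,5,8,10} 5  {3,5,8,9,10} 10  {4,6,7,9,10} 1  {5,7,8,9,10} 10  {6,7,8,9,10} 5
  6 to go: {1,3,5,8,9,10} 15  {2,4,6,7,9,10} 1  {3,5,7,8,9,10} 20  {4,6,7,8,9,10} 6  {5,6,7,8,9,10} 15
  7 to go: {0,2,4,6,7,9,10} 1  {1,3,5,7,8,9,10} 35  {2,4,6,7,8,9,10} 7  {3,5,6,7,8,9,10} 35  {4,5,6,7,8,9,10} 21
  8 to go: {0,2,4,6,7,8,9,10} 8  {1,3,5,6,7,8,9,10} 70  {2,4,5,6,7,8,9,10} 28  {3,4,5,6,7,8,9,10} 56
  9 to go: {0,2,4,5,6,7,8,9,10} 36  {1,3,4,5,6,7,8,9,10} 126  {2,3,4,5,6,7,8,9,10} 84
  if 0:c drops first: 210 orders
  if 1:d drops first: 120 orders
heap linearizations: 330

330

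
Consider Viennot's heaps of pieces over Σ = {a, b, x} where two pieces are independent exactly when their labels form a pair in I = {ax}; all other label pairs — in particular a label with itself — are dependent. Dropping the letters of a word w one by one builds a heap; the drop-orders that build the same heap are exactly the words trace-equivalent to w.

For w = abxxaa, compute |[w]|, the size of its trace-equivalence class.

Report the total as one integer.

6

#0=a has no predecessor
#1=b depends on [0:a]
#2=x depends on [1:b]
#3=x depends on [2:x]
#4=a depends on [1:b]
#5=a depends on [4:a]
sources: [0:a]
N(rest) = Σ N(rest − s) over sources s of rest; N(one piece) = 1:
  size 1 → [3]=1  [5]=1
  size 2 → [2,3]=1  [3,5]=2  [4,5]=1
  size 3 → [2,3,5]=3  [3,4,5]=3
  size 4 → [2,3,4,5]=6
  first=0(a) contributes 6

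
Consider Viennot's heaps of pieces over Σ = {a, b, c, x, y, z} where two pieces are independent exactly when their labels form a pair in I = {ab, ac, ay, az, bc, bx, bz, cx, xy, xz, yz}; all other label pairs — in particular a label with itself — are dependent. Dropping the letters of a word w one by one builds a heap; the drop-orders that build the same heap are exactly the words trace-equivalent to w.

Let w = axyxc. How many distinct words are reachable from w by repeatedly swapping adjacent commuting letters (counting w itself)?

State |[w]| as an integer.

10

piece 0:a — minimal
piece 1:x rests on {0:a}
piece 2:y — minimal
piece 3:x rests on {1:x}
piece 4:c rests on {2:y}
minimal pieces: {0:a, 2:y}
ways to finish when only these pieces remain (= sum over removing one remaining piece with nothing left below it):
  1 left: {3}→1  {4}→1
  2 left: {1,3}→1  {2,4}→1  {3,4}→2
  3 left: {0,1,3}→1  {1,3,4}→3  {2,3,4}→3
  placing 0:a first → 6 extensions
  placing 2:y first → 4 extensions
total linear extensions = 10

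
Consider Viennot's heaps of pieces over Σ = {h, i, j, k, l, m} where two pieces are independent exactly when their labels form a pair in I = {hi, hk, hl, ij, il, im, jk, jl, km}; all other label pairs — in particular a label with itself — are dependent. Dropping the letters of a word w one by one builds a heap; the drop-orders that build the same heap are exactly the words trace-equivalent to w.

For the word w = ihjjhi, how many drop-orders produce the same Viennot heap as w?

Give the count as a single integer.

15

#0=i has no predecessor
#1=h has no predecessor
#2=j depends on [1:h]
#3=j depends on [2:j]
#4=h depends on [3:j]
#5=i depends on [0:i]
sources: [0:i, 1:h]
N(rest) = Σ N(rest − s) over sources s of rest; N(one piece) = 1:
  size 1 → [4]=1  [5]=1
  size 2 → [0,5]=1  [3,4]=1  [4,5]=2
  size 3 → [0,4,5]=3  [2,3,4]=1  [3,4,5]=3
  size 4 → [0,3,4,5]=6  [1,2,3,4]=1  [2,3,4,5]=4
  first=0(i) contributes 5
  first=1(h) contributes 10
|[w]| = 15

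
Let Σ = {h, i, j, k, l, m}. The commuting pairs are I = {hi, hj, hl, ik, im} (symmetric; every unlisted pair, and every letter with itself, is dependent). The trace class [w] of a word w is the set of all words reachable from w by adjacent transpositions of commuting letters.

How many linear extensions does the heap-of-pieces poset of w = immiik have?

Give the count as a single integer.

20

drop 0:i onto floor
drop 1:m onto floor
drop 2:m onto {1:m}
drop 3:i onto {0:i}
drop 4:i onto {3:i}
drop 5:k onto {2:m}
ground layer = {0:i, 1:m}
drop-orders for the pieces not yet dropped (sum over which currently-grounded one goes next):
  1 to go: {4} 1  {5} 1
  2 to go: {2,5} 1  {3,4} 1  {4,5} 2
  3 to go: {0,3,4} 1  {1,2,5} 1  {2,4,5} 3  {3,4,5} 3
  4 to go: {0,3,4,5} 4  {1,2,4,5} 4  {2,3,4,5} 6
  if 0:i drops first: 10 orders
  if 1:m drops first: 10 orders
heap linearizations: 20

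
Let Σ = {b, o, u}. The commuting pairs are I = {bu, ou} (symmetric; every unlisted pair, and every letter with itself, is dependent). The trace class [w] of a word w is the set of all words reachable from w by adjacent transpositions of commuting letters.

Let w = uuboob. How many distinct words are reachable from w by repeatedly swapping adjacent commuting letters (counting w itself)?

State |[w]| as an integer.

piece 0:u — minimal
piece 1:u rests on {0:u}
piece 2:b — minimal
piece 3:o rests on {2:b}
piece 4:o rests on {3:o}
piece 5:b rests on {4:o}
minimal pieces: {0:u, 2:b}
ways to finish when only these pieces remain (= sum over removing one remaining piece with nothing left below it):
  1 left: {1}→1  {5}→1
  2 left: {0,1}→1  {1,5}→2  {4,5}→1
  3 left: {0,1,5}→3  {1,4,5}→3  {3,4,5}→1
  4 left: {0,1,4,5}→6  {1,3,4,5}→4  {2,3,4,5}→1
  placing 0:u first → 5 extensions
  placing 2:b first → 10 extensions
total linear extensions = 15

15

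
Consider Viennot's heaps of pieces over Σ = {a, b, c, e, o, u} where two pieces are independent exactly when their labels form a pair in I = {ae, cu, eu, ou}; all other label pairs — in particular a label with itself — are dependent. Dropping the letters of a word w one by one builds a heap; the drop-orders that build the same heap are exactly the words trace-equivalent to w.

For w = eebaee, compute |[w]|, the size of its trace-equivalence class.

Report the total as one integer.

3

drop 0:e onto floor
drop 1:e onto {0:e}
drop 2:b onto {1:e}
drop 3:a onto {2:b}
drop 4:e onto {2:b}
drop 5:e onto {4:e}
ground layer = {0:e}
drop-orders for the pieces not yet dropped (sum over which currently-grounded one goes next):
  1 to go: {3} 1  {5} 1
  2 to go: {3,5} 2  {4,5} 1
  3 to go: {3,4,5} 3
  4 to go: {2,3,4,5} 3
  if 0:e drops first: 3 orders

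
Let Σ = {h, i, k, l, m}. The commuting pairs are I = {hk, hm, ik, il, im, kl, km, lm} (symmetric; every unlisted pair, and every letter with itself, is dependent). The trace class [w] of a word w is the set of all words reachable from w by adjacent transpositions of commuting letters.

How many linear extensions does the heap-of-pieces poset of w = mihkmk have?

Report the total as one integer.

piece 0:m — minimal
piece 1:i — minimal
piece 2:h rests on {1:i}
piece 3:k — minimal
piece 4:m rests on {0:m}
piece 5:k rests on {3:k}
minimal pieces: {0:m, 1:i, 3:k}
ways to finish when only these pieces remain (= sum over removing one remaining piece with nothing left below it):
  1 left: {2}→1  {4}→1  {5}→1
  2 left: {0,4}→1  {1,2}→1  {2,4}→2  {2,5}→2  {3,5}→1  {4,5}→2
  3 left: {0,2,4}→3  {0,4,5}→3  {1,2,4}→3  {1,2,5}→3  {2,3,5}→3  {2,4,5}→6  {3,4,5}→3
  4 left: {0,1,2,4}→6  {0,2,4,5}→12  {0,3,4,5}→6  {1,2,3,5}→6  {1,2,4,5}→12  {2,3,4,5}→12
  placing 0:m first → 30 extensions
  placing 1:i first → 30 extensions
  placing 3:k first → 30 extensions
total linear extensions = 90

90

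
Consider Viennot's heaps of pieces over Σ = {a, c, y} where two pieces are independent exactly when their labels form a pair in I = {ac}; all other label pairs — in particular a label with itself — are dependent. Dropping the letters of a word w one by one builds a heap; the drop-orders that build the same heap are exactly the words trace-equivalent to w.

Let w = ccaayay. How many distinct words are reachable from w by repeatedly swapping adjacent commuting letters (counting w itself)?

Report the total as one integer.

0(c) covers ∅
1(c) covers 0:c
2(a) covers ∅
3(a) covers 2:a
4(y) covers 1:c, 3:a
5(a) covers 4:y
6(y) covers 5:a
floor of heap: 0:c, 2:a
completions by unplaced set U, small U first (add the entries for U minus each lowest piece of U):
  |U|=1: {6}:1
  |U|=2: {5,6}:1
  |U|=3: {4,5,6}:1
  |U|=4: {1,4,5,6}:1  {3,4,5,6}:1
  |U|=5: {0,1,4,5,6}:1  {1,3,4,5,6}:2  {2,3,4,5,6}:1
  start at 0(c): 3
  start at 2(a): 3
sum over floor = 6

6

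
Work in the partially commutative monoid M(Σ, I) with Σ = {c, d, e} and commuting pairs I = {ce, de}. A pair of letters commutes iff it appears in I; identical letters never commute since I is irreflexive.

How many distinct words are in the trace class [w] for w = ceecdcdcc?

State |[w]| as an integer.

36

#0=c has no predecessor
#1=e has no predecessor
#2=e depends on [1:e]
#3=c depends on [0:c]
#4=d depends on [3:c]
#5=c depends on [4:d]
#6=d depends on [5:c]
#7=c depends on [6:d]
#8=c depends on [7:c]
sources: [0:c, 1:e]
N(rest) = Σ N(rest − s) over sources s of rest; N(one piece) = 1:
  size 1 → [2]=1  [8]=1
  size 2 → [1,2]=1  [2,8]=2  [7,8]=1
  size 3 → [1,2,8]=3  [2,7,8]=3  [6,7,8]=1
  size 4 → [1,2,7,8]=6  [2,6,7,8]=4  [5,6,7,8]=1
  size 5 → [1,2,6,7,8]=10  [2,5,6,7,8]=5  [4,5,6,7,8]=1
  size 6 → [1,2,5,6,7,8]=15  [2,4,5,6,7,8]=6  [3,4,5,6,7,8]=1
  size 7 → [0,3,4,5,6,7,8]=1  [1,2,4,5,6,7,8]=21  [2,3,4,5,6,7,8]=7
  first=0(c) contributes 28
  first=1(e) contributes 8
|[w]| = 36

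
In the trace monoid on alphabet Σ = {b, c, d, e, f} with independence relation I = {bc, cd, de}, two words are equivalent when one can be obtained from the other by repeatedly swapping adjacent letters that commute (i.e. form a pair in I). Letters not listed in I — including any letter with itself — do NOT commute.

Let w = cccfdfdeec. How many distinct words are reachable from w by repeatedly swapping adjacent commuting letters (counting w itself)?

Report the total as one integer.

drop 0:c onto floor
drop 1:c onto {0:c}
drop 2:c onto {1:c}
drop 3:f onto {2:c}
drop 4:d onto {3:f}
drop 5:f onto {4:d}
drop 6:d onto {5:f}
drop 7:e onto {5:f}
drop 8:e onto {7:e}
drop 9:c onto {8:e}
ground layer = {0:c}
drop-orders for the pieces not yet dropped (sum over which currently-grounded one goes next):
  1 to go: {6} 1  {9} 1
  2 to go: {6,9} 2  {8,9} 1
  3 to go: {6,8,9} 3  {7,8,9} 1
  4 to go: {6,7,8,9} 4
  5 to go: {5,6,7,8,9} 4
  6 to go: {4,5,6,7,8,9} 4
  7 to go: {3,4,5,6,7,8,9} 4
  8 to go: {2,3,4,5,6,7,8,9} 4
  if 0:c drops first: 4 orders

4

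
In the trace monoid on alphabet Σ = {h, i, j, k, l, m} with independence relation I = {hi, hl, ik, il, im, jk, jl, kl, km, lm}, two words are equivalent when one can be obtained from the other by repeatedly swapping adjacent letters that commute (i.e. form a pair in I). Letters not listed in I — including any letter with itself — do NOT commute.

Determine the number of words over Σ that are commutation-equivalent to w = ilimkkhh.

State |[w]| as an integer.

504

#0=i has no predecessor
#1=l has no predecessor
#2=i depends on [0:i]
#3=m has no predecessor
#4=k has no predecessor
#5=k depends on [4:k]
#6=h depends on [3:m, 5:k]
#7=h depends on [6:h]
sources: [0:i, 1:l, 3:m, 4:k]
N(rest) = Σ N(rest − s) over sources s of rest; N(one piece) = 1:
  size 1 → [1]=1  [2]=1  [7]=1
  size 2 → [0,2]=1  [1,2]=2  [1,7]=2  [2,7]=2  [6,7]=1
  size 3 → [0,1,2]=3  [0,2,7]=3  [1,2,7]=6  [1,6,7]=3  [2,6,7]=3  [3,6,7]=1  [5,6,7]=1
  size 4 → [0,1,2,7]=12  [0,2,6,7]=6  [1,2,6,7]=12  [1,3,6,7]=4  [1,5,6,7]=4  [2,3,6,7]=4  [2,5,6,7]=4  [3,5,6,7]=2  [4,5,6,7]=1
  size 5 → [0,1,2,6,7]=30  [0,2,3,6,7]=10  [0,2,5,6,7]=10  [1,2,3,6,7]=20  [1,2,5,6,7]=20  [1,3,5,6,7]=10  [1,4,5,6,7]=5  [2,3,5,6,7]=10  [2,4,5,6,7]=5  [3,4,5,6,7]=3
  size 6 → [0,1,2,3,6,7]=60  [0,1,2,5,6,7]=60  [0,2,3,5,6,7]=30  [0,2,4,5,6,7]=15  [1,2,3,5,6,7]=60  [1,2,4,5,6,7]=30  [1,3,4,5,6,7]=18  [2,3,4,5,6,7]=18
  first=0(i) contributes 126
  first=1(l) contributes 63
  first=3(m) contributes 105
  first=4(k) contributes 210
|[w]| = 504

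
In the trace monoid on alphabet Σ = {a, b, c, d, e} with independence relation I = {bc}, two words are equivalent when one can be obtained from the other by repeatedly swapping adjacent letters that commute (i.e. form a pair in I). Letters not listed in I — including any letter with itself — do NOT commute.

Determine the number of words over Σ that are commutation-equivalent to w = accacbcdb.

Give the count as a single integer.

3

drop 0:a onto floor
drop 1:c onto {0:a}
drop 2:c onto {1:c}
drop 3:a onto {2:c}
drop 4:c onto {3:a}
drop 5:b onto {3:a}
drop 6:c onto {4:c}
drop 7:d onto {5:b, 6:c}
drop 8:b onto {7:d}
ground layer = {0:a}
drop-orders for the pieces not yet dropped (sum over which currently-grounded one goes next):
  1 to go: {8} 1
  2 to go: {7,8} 1
  3 to go: {5,7,8} 1  {6,7,8} 1
  4 to go: {4,6,7,8} 1  {5,6,7,8} 2
  5 to go: {4,5,6,7,8} 3
  6 to go: {3,4,5,6,7,8} 3
  7 to go: {2,3,4,5,6,7,8} 3
  if 0:a drops first: 3 orders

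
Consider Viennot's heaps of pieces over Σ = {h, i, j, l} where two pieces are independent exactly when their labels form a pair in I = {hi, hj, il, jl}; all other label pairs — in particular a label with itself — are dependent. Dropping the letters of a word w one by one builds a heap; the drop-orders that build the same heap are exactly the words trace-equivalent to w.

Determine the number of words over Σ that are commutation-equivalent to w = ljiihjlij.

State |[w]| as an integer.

84

0(l) covers ∅
1(j) covers ∅
2(i) covers 1:j
3(i) covers 2:i
4(h) covers 0:l
5(j) covers 3:i
6(l) covers 4:h
7(i) covers 5:j
8(j) covers 7:i
floor of heap: 0:l, 1:j
completions by unplaced set U, small U first (add the entries for U minus each lowest piece of U):
  |U|=1: {6}:1  {8}:1
  |U|=2: {4,6}:1  {6,8}:2  {7,8}:1
  |U|=3: {0,4,6}:1  {4,6,8}:3  {5,7,8}:1  {6,7,8}:3
  |U|=4: {0,4,6,8}:4  {3,5,7,8}:1  {4,6,7,8}:6  {5,6,7,8}:4
  |U|=5: {0,4,6,7,8}:10  {2,3,5,7,8}:1  {3,5,6,7,8}:5  {4,5,6,7,8}:10
  |U|=6: {0,4,5,6,7,8}:20  {1,2,3,5,7,8}:1  {2,3,5,6,7,8}:6  {3,4,5,6,7,8}:15
  |U|=7: {0,3,4,5,6,7,8}:35  {1,2,3,5,6,7,8}:7  {2,3,4,5,6,7,8}:21
  start at 0(l): 28
  start at 1(j): 56
sum over floor = 84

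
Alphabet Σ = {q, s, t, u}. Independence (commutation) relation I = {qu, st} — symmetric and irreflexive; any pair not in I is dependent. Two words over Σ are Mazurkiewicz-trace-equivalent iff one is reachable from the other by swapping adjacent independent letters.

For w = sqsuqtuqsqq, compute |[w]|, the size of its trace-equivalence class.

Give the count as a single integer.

4

0(s) covers ∅
1(q) covers 0:s
2(s) covers 1:q
3(u) covers 2:s
4(q) covers 2:s
5(t) covers 3:u, 4:q
6(u) covers 5:t
7(q) covers 5:t
8(s) covers 6:u, 7:q
9(q) covers 8:s
10(q) covers 9:q
floor of heap: 0:s
completions by unplaced set U, small U first (add the entries for U minus each lowest piece of U):
  |U|=1: {10}:1
  |U|=2: {9,10}:1
  |U|=3: {8,9,10}:1
  |U|=4: {6,8,9,10}:1  {7,8,9,10}:1
  |U|=5: {6,7,8,9,10}:2
  |U|=6: {5,6,7,8,9,10}:2
  |U|=7: {3,5,6,7,8,9,10}:2  {4,5,6,7,8,9,10}:2
  |U|=8: {3,4,5,6,7,8,9,10}:4
  |U|=9: {2,3,4,5,6,7,8,9,10}:4
  start at 0(s): 4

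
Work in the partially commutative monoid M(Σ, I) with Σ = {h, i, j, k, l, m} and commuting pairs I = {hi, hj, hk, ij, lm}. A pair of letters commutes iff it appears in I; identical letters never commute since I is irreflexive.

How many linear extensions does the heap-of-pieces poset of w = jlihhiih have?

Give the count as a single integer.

drop 0:j onto floor
drop 1:l onto {0:j}
drop 2:i onto {1:l}
drop 3:h onto {1:l}
drop 4:h onto {3:h}
drop 5:i onto {2:i}
drop 6:i onto {5:i}
drop 7:h onto {4:h}
ground layer = {0:j}
drop-orders for the pieces not yet dropped (sum over which currently-grounded one goes next):
  1 to go: {6} 1  {7} 1
  2 to go: {4,7} 1  {5,6} 1  {6,7} 2
  3 to go: {2,5,6} 1  {3,4,7} 1  {4,6,7} 3  {5,6,7} 3
  4 to go: {2,5,6,7} 4  {3,4,6,7} 4  {4,5,6,7} 6
  5 to go: {2,4,5,6,7} 10  {3,4,5,6,7} 10
  6 to go: {2,3,4,5,6,7} 20
  if 0:j drops first: 20 orders

20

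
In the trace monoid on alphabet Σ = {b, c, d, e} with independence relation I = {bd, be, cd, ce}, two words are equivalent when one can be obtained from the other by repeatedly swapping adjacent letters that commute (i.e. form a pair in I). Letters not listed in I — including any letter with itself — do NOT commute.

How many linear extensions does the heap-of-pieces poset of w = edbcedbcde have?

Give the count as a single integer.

piece 0:e — minimal
piece 1:d rests on {0:e}
piece 2:b — minimal
piece 3:c rests on {2:b}
piece 4:e rests on {1:d}
piece 5:d rests on {4:e}
piece 6:b rests on {3:c}
piece 7:c rests on {6:b}
piece 8:d rests on {5:d}
piece 9:e rests on {8:d}
minimal pieces: {0:e, 2:b}
ways to finish when only these pieces remain (= sum over removing one remaining piece with nothing left below it):
  1 left: {7}→1  {9}→1
  2 left: {6,7}→1  {7,9}→2  {8,9}→1
  3 left: {3,6,7}→1  {5,8,9}→1  {6,7,9}→3  {7,8,9}→3
  4 left: {2,3,6,7}→1  {3,6,7,9}→4  {4,5,8,9}→1  {5,7,8,9}→4  {6,7,8,9}→6
  5 left: {1,4,5,8,9}→1  {2,3,6,7,9}→5  {3,6,7,8,9}→10  {4,5,7,8,9}→5  {5,6,7,8,9}→10
  6 left: {0,1,4,5,8,9}→1  {1,4,5,7,8,9}→6  {2,3,6,7,8,9}→15  {3,5,6,7,8,9}→20  {4,5,6,7,8,9}→15
  7 left: {0,1,4,5,7,8,9}→7  {1,4,5,6,7,8,9}→21  {2,3,5,6,7,8,9}→35  {3,4,5,6,7,8,9}→35
  8 left: {0,1,4,5,6,7,8,9}→28  {1,3,4,5,6,7,8,9}→56  {2,3,4,5,6,7,8,9}→70
  placing 0:e first → 126 extensions
  placing 2:b first → 84 extensions
total linear extensions = 210

210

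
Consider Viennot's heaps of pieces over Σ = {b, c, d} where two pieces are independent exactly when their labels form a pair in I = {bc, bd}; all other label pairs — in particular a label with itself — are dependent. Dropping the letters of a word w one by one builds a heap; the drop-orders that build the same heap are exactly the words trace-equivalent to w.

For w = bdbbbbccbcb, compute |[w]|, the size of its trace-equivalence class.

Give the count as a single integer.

drop 0:b onto floor
drop 1:d onto floor
drop 2:b onto {0:b}
drop 3:b onto {2:b}
drop 4:b onto {3:b}
drop 5:b onto {4:b}
drop 6:c onto {1:d}
drop 7:c onto {6:c}
drop 8:b onto {5:b}
drop 9:c onto {7:c}
drop 10:b onto {8:b}
ground layer = {0:b, 1:d}
drop-orders for the pieces not yet dropped (sum over which currently-grounded one goes next):
  1 to go: {9} 1  {10} 1
  2 to go: {7,9} 1  {8,10} 1  {9,10} 2
  3 to go: {5,8,10} 1  {6,7,9} 1  {7,9,10} 3  {8,9,10} 3
  4 to go: {1,6,7,9} 1  {4,5,8,10} 1  {5,8,9,10} 4  {6,7,9,10} 4  {7,8,9,10} 6
  5 to go: {1,6,7,9,10} 5  {3,4,5,8,10} 1  {4,5,8,9,10} 5  {5,7,8,9,10} 10  {6,7,8,9,10} 10
  6 to go: {1,6,7,8,9,10} 15  {2,3,4,5,8,10} 1  {3,4,5,8,9,10} 6  {4,5,7,8,9,10} 15  {5,6,7,8,9,10} 20
  7 to go: {0,2,3,4,5,8,10} 1  {1,5,6,7,8,9,10} 35  {2,3,4,5,8,9,10} 7  {3,4,5,7,8,9,10} 21  {4,5,6,7,8,9,10} 35
  8 to go: {0,2,3,4,5,8,9,10} 8  {1,4,5,6,7,8,9,10} 70  {2,3,4,5,7,8,9,10} 28  {3,4,5,6,7,8,9,10} 56
  9 to go: {0,2,3,4,5,7,8,9,10} 36  {1,3,4,5,6,7,8,9,10} 126  {2,3,4,5,6,7,8,9,10} 84
  if 0:b drops first: 210 orders
  if 1:d drops first: 120 orders
heap linearizations: 330

330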